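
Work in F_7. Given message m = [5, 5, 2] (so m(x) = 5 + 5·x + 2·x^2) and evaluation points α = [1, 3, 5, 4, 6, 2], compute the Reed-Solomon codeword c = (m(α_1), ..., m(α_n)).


c = [5, 3, 3, 1, 2, 2]

Message polynomial: m(x) = 5 + 5·x + 2·x^2 (mod 7).
For each evaluation point α_i, compute m(α_i) mod 7:
  α_1 = 1: Horner steps 2 → 0 → 5, so m(1) = 5.
  α_2 = 3: Horner steps 2 → 4 → 3, so m(3) = 3.
  α_3 = 5: Horner steps 2 → 1 → 3, so m(5) = 3.
  α_4 = 4: Horner steps 2 → 6 → 1, so m(4) = 1.
  α_5 = 6: Horner steps 2 → 3 → 2, so m(6) = 2.
  α_6 = 2: Horner steps 2 → 2 → 2, so m(2) = 2.
Codeword c = [5, 3, 3, 1, 2, 2] ∈ F_7^6.


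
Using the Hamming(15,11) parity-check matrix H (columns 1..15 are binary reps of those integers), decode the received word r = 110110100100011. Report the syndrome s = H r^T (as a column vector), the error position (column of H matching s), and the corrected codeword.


s = (1, 1, 1, 0)^T, error position = 14, corrected codeword c = 110110100100001

Compute s = H r^T mod 2 one row at a time:
  s_1 = 0 + 0 + 1 + 0 + 0 + 0 + 1 + 1 = 3 ≡ 1 (mod 2).
  s_2 = 1 + 1 + 0 + 1 + 0 + 0 + 1 + 1 = 5 ≡ 1 (mod 2).
  s_3 = 1 + 0 + 0 + 1 + 1 + 0 + 1 + 1 = 5 ≡ 1 (mod 2).
  s_4 = 1 + 0 + 1 + 1 + 0 + 0 + 0 + 1 = 4 ≡ 0 (mod 2).
s = (1, 1, 1, 0)^T — this equals column 14 of H (binary 1110), so error is at position 14.
Correct: flip bit 14 of r = 110110100100011 to get c = 110110100100001.


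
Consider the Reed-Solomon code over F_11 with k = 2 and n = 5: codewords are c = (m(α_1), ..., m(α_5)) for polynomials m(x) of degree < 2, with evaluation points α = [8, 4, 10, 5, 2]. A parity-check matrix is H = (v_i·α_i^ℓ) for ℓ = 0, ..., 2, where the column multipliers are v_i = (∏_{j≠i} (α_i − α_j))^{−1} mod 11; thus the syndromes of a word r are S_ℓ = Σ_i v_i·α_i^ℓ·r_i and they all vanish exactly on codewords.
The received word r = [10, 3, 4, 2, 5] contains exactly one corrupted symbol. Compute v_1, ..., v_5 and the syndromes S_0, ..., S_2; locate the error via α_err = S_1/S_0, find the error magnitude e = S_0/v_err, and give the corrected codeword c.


S = (1, 10, 1), error at position 3, error magnitude e = 7, c = [10, 3, 8, 2, 5].

Step 1: column multipliers v_i = (∏_{j≠i}(α_i − α_j))^{−1} mod 11.
  i = 1 (α = 8): (8−4)(8−10)(8−5)(8−2) = 4·(−2)·3·6 = −144 ≡ 10, so v_1 = 10^{−1} = 10 (mod 11).
  i = 2 (α = 4): (4−8)(4−10)(4−5)(4−2) = (−4)·(−6)·(−1)·2 = −48 ≡ 7, so v_2 = 7^{−1} = 8 (mod 11).
  i = 3 (α = 10): (10−8)(10−4)(10−5)(10−2) = 2·6·5·8 = 480 ≡ 7, so v_3 = 7^{−1} = 8 (mod 11).
  i = 4 (α = 5): (5−8)(5−4)(5−10)(5−2) = (−3)·1·(−5)·3 = 45 ≡ 1, so v_4 = 1^{−1} = 1 (mod 11).
  i = 5 (α = 2): (2−8)(2−4)(2−10)(2−5) = (−6)·(−2)·(−8)·(−3) = 288 ≡ 2, so v_5 = 2^{−1} = 6 (mod 11).
  v = [10, 8, 8, 1, 6].
Step 2: syndromes of r = [10, 3, 4, 2, 5] (all sums mod 11).
  S_0 = Σ v_i r_i = 10·10 + 8·3 + 8·4 + 1·2 + 6·5 = 188 ≡ 1.
  S_1 = Σ v_i α_i r_i = 10·8·10 + 8·4·3 + 8·10·4 + 1·5·2 + 6·2·5 = 1286 ≡ 10.
  α_i^2 mod 11 = [9, 5, 1, 3, 4].
  S_2 = Σ v_i α_i^2 r_i = 10·9·10 + 8·5·3 + 8·1·4 + 1·3·2 + 6·4·5 = 1178 ≡ 1.
  S = (1, 10, 1) ≠ 0, so r is not a codeword (an error is present).
Step 3: locate the error. For a single error e at position i, S_ℓ = v_i·e·α_i^ℓ, so α_err = S_1/S_0.
  S_0^{−1} = 1^{−1} = 1 (mod 11), so α_err = 10·1 = 10 ≡ 10 = α_3. Error position i = 3.
  Consistency check: S_2/S_1 = 1·10 = 10 ≡ 10 = α_err ✓ (single-error assumption holds).
Step 4: error magnitude e = S_0/v_3 = S_0·∏_{j≠3}(α_3 − α_j) = 1·7 = 7 ≡ 7 (mod 11).
Step 5: correct position 3: c_3 = r_3 − e = 4 − 7 ≡ 8 (mod 11). Hence c = [10, 3, 8, 2, 5].
  Check: interpolating c through the α_i gives m(x) = 7 + 10·x (degree < 2) with m(α_i) = c_i for every i, so c is indeed a codeword.


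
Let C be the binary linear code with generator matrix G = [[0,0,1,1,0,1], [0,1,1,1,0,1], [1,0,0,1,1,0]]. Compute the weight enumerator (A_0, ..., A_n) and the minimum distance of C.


Weight distribution: A_0 = 1, A_1 = 1, A_3 = 2, A_4 = 3, A_5 = 1. Minimum distance d = 1.

Enumerate all 2^3 = 8 messages m ∈ F_2^3.
For each, compute codeword c = mG in F_2^6, then tally its weight.
  m = 000 → c = 000000, weight = 0.
  m = 100 → c = 001101, weight = 3.
  m = 010 → c = 011101, weight = 4.
  m = 110 → c = 010000, weight = 1.
  m = 001 → c = 100110, weight = 3.
  m = 101 → c = 101011, weight = 4.
  m = 011 → c = 111011, weight = 5.
  m = 111 → c = 110110, weight = 4.
Tally weights:
  weight 0: 1 codewords.
  weight 1: 1 codewords.
  weight 3: 2 codewords.
  weight 4: 3 codewords.
  weight 5: 1 codewords.
Minimum distance d = smallest w > 0 with A_w > 0 = 1.
Sanity: Σ A_w = 8 = 2^3 = 8 ✓.


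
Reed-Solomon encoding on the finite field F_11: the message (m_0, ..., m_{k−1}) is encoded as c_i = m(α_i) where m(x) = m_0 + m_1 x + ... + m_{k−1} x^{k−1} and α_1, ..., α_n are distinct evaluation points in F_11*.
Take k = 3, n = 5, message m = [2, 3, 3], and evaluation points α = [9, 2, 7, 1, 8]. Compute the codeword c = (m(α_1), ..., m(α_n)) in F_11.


c = [8, 9, 5, 8, 9]

Message polynomial: m(x) = 2 + 3·x + 3·x^2 (mod 11).
For each evaluation point α_i, compute m(α_i) mod 11:
  α_1 = 9: Horner steps 3 → 8 → 8, so m(9) = 8.
  α_2 = 2: Horner steps 3 → 9 → 9, so m(2) = 9.
  α_3 = 7: Horner steps 3 → 2 → 5, so m(7) = 5.
  α_4 = 1: Horner steps 3 → 6 → 8, so m(1) = 8.
  α_5 = 8: Horner steps 3 → 5 → 9, so m(8) = 9.
Codeword c = [8, 9, 5, 8, 9] ∈ F_11^5.


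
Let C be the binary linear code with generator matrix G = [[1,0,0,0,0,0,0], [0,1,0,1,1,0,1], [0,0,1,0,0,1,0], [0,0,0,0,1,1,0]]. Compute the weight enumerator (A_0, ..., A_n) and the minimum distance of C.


Weight distribution: A_0 = 1, A_1 = 1, A_2 = 3, A_3 = 3, A_4 = 3, A_5 = 3, A_6 = 1, A_7 = 1. Minimum distance d = 1.

Enumerate all 2^4 = 16 messages m ∈ F_2^4.
For each, compute codeword c = mG in F_2^7, then tally its weight.
  m = 0000 → c = 0000000, weight = 0.
  m = 1000 → c = 1000000, weight = 1.
  m = 0100 → c = 0101101, weight = 4.
  m = 1100 → c = 1101101, weight = 5.
  m = 0010 → c = 0010010, weight = 2.
  m = 1010 → c = 1010010, weight = 3.
  m = 0110 → c = 0111111, weight = 6.
  m = 1110 → c = 1111111, weight = 7.
  m = 0001 → c = 0000110, weight = 2.
  m = 1001 → c = 1000110, weight = 3.
  m = 0101 → c = 0101011, weight = 4.
  m = 1101 → c = 1101011, weight = 5.
  m = 0011 → c = 0010100, weight = 2.
  m = 1011 → c = 1010100, weight = 3.
  m = 0111 → c = 0111001, weight = 4.
  m = 1111 → c = 1111001, weight = 5.
Tally weights:
  weight 0: 1 codewords.
  weight 1: 1 codewords.
  weight 2: 3 codewords.
  weight 3: 3 codewords.
  weight 4: 3 codewords.
  weight 5: 3 codewords.
  weight 6: 1 codewords.
  weight 7: 1 codewords.
Minimum distance d = smallest w > 0 with A_w > 0 = 1.
Sanity: Σ A_w = 16 = 2^4 = 16 ✓.


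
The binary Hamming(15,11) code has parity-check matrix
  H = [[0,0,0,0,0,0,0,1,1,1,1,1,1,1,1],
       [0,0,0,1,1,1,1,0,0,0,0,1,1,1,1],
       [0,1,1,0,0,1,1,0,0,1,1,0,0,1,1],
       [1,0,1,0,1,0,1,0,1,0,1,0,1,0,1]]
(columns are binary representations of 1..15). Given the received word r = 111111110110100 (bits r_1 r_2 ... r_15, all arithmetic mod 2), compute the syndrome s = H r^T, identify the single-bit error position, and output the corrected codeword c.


s = (0, 1, 0, 0)^T, error position = 4, corrected codeword c = 111011110110100

Compute s = H r^T mod 2 one row at a time:
  s_1 = 1 + 0 + 1 + 1 + 0 + 1 + 0 + 0 = 4 ≡ 0 (mod 2).
  s_2 = 1 + 1 + 1 + 1 + 0 + 1 + 0 + 0 = 5 ≡ 1 (mod 2).
  s_3 = 1 + 1 + 1 + 1 + 1 + 1 + 0 + 0 = 6 ≡ 0 (mod 2).
  s_4 = 1 + 1 + 1 + 1 + 0 + 1 + 1 + 0 = 6 ≡ 0 (mod 2).
s = (0, 1, 0, 0)^T — this equals column 4 of H (binary 0100), so error is at position 4.
Correct: flip bit 4 of r = 111111110110100 to get c = 111011110110100.


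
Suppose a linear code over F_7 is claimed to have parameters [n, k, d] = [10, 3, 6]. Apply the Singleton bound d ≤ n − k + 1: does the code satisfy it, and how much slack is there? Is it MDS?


Singleton RHS = n − k + 1 = 8, slack = 2, bound satisfied, not MDS.

Singleton bound: d ≤ n − k + 1.
Here n = 10, k = 3, so n − k + 1 = 8.
Given d = 6, check d ≤ 8: YES.
Slack = (n − k + 1) − d = 2.
The code is NOT MDS (slack = 2 > 0).
Description: the claimed parameters are [10, 3, 6]_7; such a code would be non-MDS.


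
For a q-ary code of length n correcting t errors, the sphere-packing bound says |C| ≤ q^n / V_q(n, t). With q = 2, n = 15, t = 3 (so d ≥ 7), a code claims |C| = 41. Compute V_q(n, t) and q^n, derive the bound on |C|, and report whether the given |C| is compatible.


V_q(n, t) = 576, q^n = 32768, Hamming bound = 56, |C| = 41 ≤ bound (satisfied).

Step 1: Compute V_q(n, t) = Σ_{j=0}^3 C(n, j) (q−1)^j.
  j = 0: C(15,0)·(1)^0 = 1·1 = 1.
  j = 1: C(15,1)·(1)^1 = 15·1 = 15.
  j = 2: C(15,2)·(1)^2 = 105·1 = 105.
  j = 3: C(15,3)·(1)^3 = 455·1 = 455.
  V_q(n, t) = 1 + 15 + 105 + 455 = 576.
Step 2: q^n = 2^15 = 32768.
Step 3: Hamming bound ⌊q^n / V_q(n,t)⌋ = ⌊32768/576⌋ = 56.
Step 4: Compare |C| = 41 to 56: satisfied.
The claimed |C| lies below the Hamming bound.


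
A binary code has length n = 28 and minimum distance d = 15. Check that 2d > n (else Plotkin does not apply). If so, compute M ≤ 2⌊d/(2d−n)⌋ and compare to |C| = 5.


Plotkin bound M ≤ 14; given |C| = 5 ≤ bound (satisfied).

Check applicability: 2d = 30, n = 28.
2d − n = 2 > 0, so Plotkin applies.
Compute d/(2d−n) = 15/2 ≈ 7.5000.
⌊d/(2d−n)⌋ = 7.
Plotkin bound: M ≤ 2·7 = 14.
Given |C| = 5, check: satisfied.
This |C| is below the Plotkin bound.


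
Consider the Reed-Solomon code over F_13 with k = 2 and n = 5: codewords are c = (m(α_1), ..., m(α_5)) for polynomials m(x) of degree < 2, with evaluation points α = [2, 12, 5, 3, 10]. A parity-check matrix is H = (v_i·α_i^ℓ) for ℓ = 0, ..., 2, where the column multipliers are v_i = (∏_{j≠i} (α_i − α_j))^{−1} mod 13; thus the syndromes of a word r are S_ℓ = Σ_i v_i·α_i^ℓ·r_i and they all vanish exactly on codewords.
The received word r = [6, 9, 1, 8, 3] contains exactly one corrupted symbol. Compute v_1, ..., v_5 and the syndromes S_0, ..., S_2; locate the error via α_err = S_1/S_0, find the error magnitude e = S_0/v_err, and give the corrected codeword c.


S = (11, 9, 5), error at position 1, error magnitude e = 1, c = [5, 9, 1, 8, 3].

Step 1: column multipliers v_i = (∏_{j≠i}(α_i − α_j))^{−1} mod 13.
  i = 1 (α = 2): (2−12)(2−5)(2−3)(2−10) = (−10)·(−3)·(−1)·(−8) = 240 ≡ 6, so v_1 = 6^{−1} = 11 (mod 13).
  i = 2 (α = 12): (12−2)(12−5)(12−3)(12−10) = 10·7·9·2 = 1260 ≡ 12, so v_2 = 12^{−1} = 12 (mod 13).
  i = 3 (α = 5): (5−2)(5−12)(5−3)(5−10) = 3·(−7)·2·(−5) = 210 ≡ 2, so v_3 = 2^{−1} = 7 (mod 13).
  i = 4 (α = 3): (3−2)(3−12)(3−5)(3−10) = 1·(−9)·(−2)·(−7) = −126 ≡ 4, so v_4 = 4^{−1} = 10 (mod 13).
  i = 5 (α = 10): (10−2)(10−12)(10−5)(10−3) = 8·(−2)·5·7 = −560 ≡ 12, so v_5 = 12^{−1} = 12 (mod 13).
  v = [11, 12, 7, 10, 12].
Step 2: syndromes of r = [6, 9, 1, 8, 3] (all sums mod 13).
  S_0 = Σ v_i r_i = 11·6 + 12·9 + 7·1 + 10·8 + 12·3 = 297 ≡ 11.
  S_1 = Σ v_i α_i r_i = 11·2·6 + 12·12·9 + 7·5·1 + 10·3·8 + 12·10·3 = 2063 ≡ 9.
  α_i^2 mod 13 = [4, 1, 12, 9, 9].
  S_2 = Σ v_i α_i^2 r_i = 11·4·6 + 12·1·9 + 7·12·1 + 10·9·8 + 12·9·3 = 1500 ≡ 5.
  S = (11, 9, 5) ≠ 0, so r is not a codeword (an error is present).
Step 3: locate the error. For a single error e at position i, S_ℓ = v_i·e·α_i^ℓ, so α_err = S_1/S_0.
  S_0^{−1} = 11^{−1} = 6 (mod 13), so α_err = 9·6 = 54 ≡ 2 = α_1. Error position i = 1.
  Consistency check: S_2/S_1 = 5·3 = 15 ≡ 2 = α_err ✓ (single-error assumption holds).
Step 4: error magnitude e = S_0/v_1 = S_0·∏_{j≠1}(α_1 − α_j) = 11·6 = 66 ≡ 1 (mod 13).
Step 5: correct position 1: c_1 = r_1 − e = 6 − 1 ≡ 5 (mod 13). Hence c = [5, 9, 1, 8, 3].
  Check: interpolating c through the α_i gives m(x) = 12 + 3·x (degree < 2) with m(α_i) = c_i for every i, so c is indeed a codeword.


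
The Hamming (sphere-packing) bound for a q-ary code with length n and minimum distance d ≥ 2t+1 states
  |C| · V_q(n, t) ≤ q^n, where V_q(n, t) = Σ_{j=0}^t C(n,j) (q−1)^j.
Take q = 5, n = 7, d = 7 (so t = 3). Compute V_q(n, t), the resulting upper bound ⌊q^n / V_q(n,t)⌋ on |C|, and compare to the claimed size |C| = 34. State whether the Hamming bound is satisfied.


V_q(n, t) = 2605, q^n = 78125, Hamming bound = 29, |C| = 34 > bound (violated).

Step 1: Compute V_q(n, t) = Σ_{j=0}^3 C(n, j) (q−1)^j.
  j = 0: C(7,0)·(4)^0 = 1·1 = 1.
  j = 1: C(7,1)·(4)^1 = 7·4 = 28.
  j = 2: C(7,2)·(4)^2 = 21·16 = 336.
  j = 3: C(7,3)·(4)^3 = 35·64 = 2240.
  V_q(n, t) = 1 + 28 + 336 + 2240 = 2605.
Step 2: q^n = 5^7 = 78125.
Step 3: Hamming bound ⌊q^n / V_q(n,t)⌋ = ⌊78125/2605⌋ = 29.
Step 4: Compare |C| = 34 to 29: violated.
The claimed |C| lies above the Hamming bound, so no 5-ary code of length 7 with d ≥ 7 can have 34 codewords.


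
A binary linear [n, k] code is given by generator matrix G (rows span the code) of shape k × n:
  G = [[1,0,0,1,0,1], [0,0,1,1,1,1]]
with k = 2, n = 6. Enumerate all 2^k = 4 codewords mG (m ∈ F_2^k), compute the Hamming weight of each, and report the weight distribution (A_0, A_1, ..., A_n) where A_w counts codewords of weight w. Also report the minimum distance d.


Weight distribution: A_0 = 1, A_3 = 2, A_4 = 1. Minimum distance d = 3.

Enumerate all 2^2 = 4 messages m ∈ F_2^2.
For each, compute codeword c = mG in F_2^6, then tally its weight.
  m = 00 → c = 000000, weight = 0.
  m = 10 → c = 100101, weight = 3.
  m = 01 → c = 001111, weight = 4.
  m = 11 → c = 101010, weight = 3.
Tally weights:
  weight 0: 1 codewords.
  weight 3: 2 codewords.
  weight 4: 1 codewords.
Minimum distance d = smallest w > 0 with A_w > 0 = 3.
Sanity: Σ A_w = 4 = 2^2 = 4 ✓.


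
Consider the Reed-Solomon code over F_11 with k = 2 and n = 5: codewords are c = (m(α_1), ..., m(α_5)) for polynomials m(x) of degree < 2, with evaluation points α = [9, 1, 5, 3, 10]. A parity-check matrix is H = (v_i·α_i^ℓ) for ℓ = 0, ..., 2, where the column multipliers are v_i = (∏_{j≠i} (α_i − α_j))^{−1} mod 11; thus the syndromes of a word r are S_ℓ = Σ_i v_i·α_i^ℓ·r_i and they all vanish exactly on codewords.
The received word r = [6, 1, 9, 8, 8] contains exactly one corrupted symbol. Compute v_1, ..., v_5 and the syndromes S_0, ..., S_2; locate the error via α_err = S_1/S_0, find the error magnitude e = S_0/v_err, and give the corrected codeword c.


S = (10, 8, 2), error at position 4, error magnitude e = 3, c = [6, 1, 9, 5, 8].

Step 1: column multipliers v_i = (∏_{j≠i}(α_i − α_j))^{−1} mod 11.
  i = 1 (α = 9): (9−1)(9−5)(9−3)(9−10) = 8·4·6·(−1) = −192 ≡ 6, so v_1 = 6^{−1} = 2 (mod 11).
  i = 2 (α = 1): (1−9)(1−5)(1−3)(1−10) = (−8)·(−4)·(−2)·(−9) = 576 ≡ 4, so v_2 = 4^{−1} = 3 (mod 11).
  i = 3 (α = 5): (5−9)(5−1)(5−3)(5−10) = (−4)·4·2·(−5) = 160 ≡ 6, so v_3 = 6^{−1} = 2 (mod 11).
  i = 4 (α = 3): (3−9)(3−1)(3−5)(3−10) = (−6)·2·(−2)·(−7) = −168 ≡ 8, so v_4 = 8^{−1} = 7 (mod 11).
  i = 5 (α = 10): (10−9)(10−1)(10−5)(10−3) = 1·9·5·7 = 315 ≡ 7, so v_5 = 7^{−1} = 8 (mod 11).
  v = [2, 3, 2, 7, 8].
Step 2: syndromes of r = [6, 1, 9, 8, 8] (all sums mod 11).
  S_0 = Σ v_i r_i = 2·6 + 3·1 + 2·9 + 7·8 + 8·8 = 153 ≡ 10.
  S_1 = Σ v_i α_i r_i = 2·9·6 + 3·1·1 + 2·5·9 + 7·3·8 + 8·10·8 = 1009 ≡ 8.
  α_i^2 mod 11 = [4, 1, 3, 9, 1].
  S_2 = Σ v_i α_i^2 r_i = 2·4·6 + 3·1·1 + 2·3·9 + 7·9·8 + 8·1·8 = 673 ≡ 2.
  S = (10, 8, 2) ≠ 0, so r is not a codeword (an error is present).
Step 3: locate the error. For a single error e at position i, S_ℓ = v_i·e·α_i^ℓ, so α_err = S_1/S_0.
  S_0^{−1} = 10^{−1} = 10 (mod 11), so α_err = 8·10 = 80 ≡ 3 = α_4. Error position i = 4.
  Consistency check: S_2/S_1 = 2·7 = 14 ≡ 3 = α_err ✓ (single-error assumption holds).
Step 4: error magnitude e = S_0/v_4 = S_0·∏_{j≠4}(α_4 − α_j) = 10·8 = 80 ≡ 3 (mod 11).
Step 5: correct position 4: c_4 = r_4 − e = 8 − 3 ≡ 5 (mod 11). Hence c = [6, 1, 9, 5, 8].
  Check: interpolating c through the α_i gives m(x) = 10 + 2·x (degree < 2) with m(α_i) = c_i for every i, so c is indeed a codeword.


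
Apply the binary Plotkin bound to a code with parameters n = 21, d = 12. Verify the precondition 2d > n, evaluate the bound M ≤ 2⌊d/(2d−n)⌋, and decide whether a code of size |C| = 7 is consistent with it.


Plotkin bound M ≤ 8; given |C| = 7 ≤ bound (satisfied).

Check applicability: 2d = 24, n = 21.
2d − n = 3 > 0, so Plotkin applies.
Compute d/(2d−n) = 12/3 ≈ 4.0000.
⌊d/(2d−n)⌋ = 4.
Plotkin bound: M ≤ 2·4 = 8.
Given |C| = 7, check: satisfied.
This |C| is below the Plotkin bound.


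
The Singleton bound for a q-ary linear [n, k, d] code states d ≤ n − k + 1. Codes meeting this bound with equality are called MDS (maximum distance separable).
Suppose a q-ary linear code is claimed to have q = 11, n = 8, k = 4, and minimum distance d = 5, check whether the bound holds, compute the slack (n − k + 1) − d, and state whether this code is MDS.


Singleton RHS = n − k + 1 = 5, slack = 0, bound satisfied, MDS.

Singleton bound: d ≤ n − k + 1.
Here n = 8, k = 4, so n − k + 1 = 5.
Given d = 5, check d ≤ 5: YES.
Slack = (n − k + 1) − d = 0.
The code is MDS (slack = 0).
Description: the claimed parameters are [8, 4, 5]_11; such a code would be MDS (meets Singleton bound).


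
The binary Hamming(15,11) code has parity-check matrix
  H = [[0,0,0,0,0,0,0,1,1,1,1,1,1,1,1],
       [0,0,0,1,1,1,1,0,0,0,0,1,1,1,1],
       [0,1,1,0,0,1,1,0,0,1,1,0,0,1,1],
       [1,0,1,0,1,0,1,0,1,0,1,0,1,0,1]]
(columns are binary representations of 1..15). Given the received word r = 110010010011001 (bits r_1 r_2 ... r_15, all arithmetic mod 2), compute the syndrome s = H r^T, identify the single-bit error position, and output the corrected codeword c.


s = (0, 1, 1, 0)^T, error position = 6, corrected codeword c = 110011010011001

Compute s = H r^T mod 2 one row at a time:
  s_1 = 1 + 0 + 0 + 1 + 1 + 0 + 0 + 1 = 4 ≡ 0 (mod 2).
  s_2 = 0 + 1 + 0 + 0 + 1 + 0 + 0 + 1 = 3 ≡ 1 (mod 2).
  s_3 = 1 + 0 + 0 + 0 + 0 + 1 + 0 + 1 = 3 ≡ 1 (mod 2).
  s_4 = 1 + 0 + 1 + 0 + 0 + 1 + 0 + 1 = 4 ≡ 0 (mod 2).
s = (0, 1, 1, 0)^T — this equals column 6 of H (binary 0110), so error is at position 6.
Correct: flip bit 6 of r = 110010010011001 to get c = 110011010011001.


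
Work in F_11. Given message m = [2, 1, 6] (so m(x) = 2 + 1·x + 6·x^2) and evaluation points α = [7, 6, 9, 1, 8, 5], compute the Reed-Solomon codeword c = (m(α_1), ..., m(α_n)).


c = [6, 4, 2, 9, 9, 3]

Message polynomial: m(x) = 2 + 1·x + 6·x^2 (mod 11).
For each evaluation point α_i, compute m(α_i) mod 11:
  α_1 = 7: Horner steps 6 → 10 → 6, so m(7) = 6.
  α_2 = 6: Horner steps 6 → 4 → 4, so m(6) = 4.
  α_3 = 9: Horner steps 6 → 0 → 2, so m(9) = 2.
  α_4 = 1: Horner steps 6 → 7 → 9, so m(1) = 9.
  α_5 = 8: Horner steps 6 → 5 → 9, so m(8) = 9.
  α_6 = 5: Horner steps 6 → 9 → 3, so m(5) = 3.
Codeword c = [6, 4, 2, 9, 9, 3] ∈ F_11^6.


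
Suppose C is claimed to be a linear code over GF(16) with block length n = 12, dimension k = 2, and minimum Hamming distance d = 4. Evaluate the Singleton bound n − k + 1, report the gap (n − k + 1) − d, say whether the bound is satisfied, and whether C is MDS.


Singleton RHS = n − k + 1 = 11, slack = 7, bound satisfied, not MDS.

Singleton bound: d ≤ n − k + 1.
Here n = 12, k = 2, so n − k + 1 = 11.
Given d = 4, check d ≤ 11: YES.
Slack = (n − k + 1) − d = 7.
The code is NOT MDS (slack = 7 > 0).
Description: the claimed parameters are [12, 2, 4]_16; such a code would be non-MDS.


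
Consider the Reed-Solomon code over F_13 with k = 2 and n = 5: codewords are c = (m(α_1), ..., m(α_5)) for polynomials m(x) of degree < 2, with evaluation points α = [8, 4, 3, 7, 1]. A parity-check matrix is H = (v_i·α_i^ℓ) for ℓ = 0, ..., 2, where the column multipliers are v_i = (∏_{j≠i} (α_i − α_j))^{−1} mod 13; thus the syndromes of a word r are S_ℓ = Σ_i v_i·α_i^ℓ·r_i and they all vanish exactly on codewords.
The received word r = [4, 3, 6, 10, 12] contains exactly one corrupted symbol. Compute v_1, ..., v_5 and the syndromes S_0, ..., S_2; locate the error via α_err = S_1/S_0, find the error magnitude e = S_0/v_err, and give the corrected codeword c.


S = (7, 10, 5), error at position 4, error magnitude e = 3, c = [4, 3, 6, 7, 12].

Step 1: column multipliers v_i = (∏_{j≠i}(α_i − α_j))^{−1} mod 13.
  i = 1 (α = 8): (8−4)(8−3)(8−7)(8−1) = 4·5·1·7 = 140 ≡ 10, so v_1 = 10^{−1} = 4 (mod 13).
  i = 2 (α = 4): (4−8)(4−3)(4−7)(4−1) = (−4)·1·(−3)·3 = 36 ≡ 10, so v_2 = 10^{−1} = 4 (mod 13).
  i = 3 (α = 3): (3−8)(3−4)(3−7)(3−1) = (−5)·(−1)·(−4)·2 = −40 ≡ 12, so v_3 = 12^{−1} = 12 (mod 13).
  i = 4 (α = 7): (7−8)(7−4)(7−3)(7−1) = (−1)·3·4·6 = −72 ≡ 6, so v_4 = 6^{−1} = 11 (mod 13).
  i = 5 (α = 1): (1−8)(1−4)(1−3)(1−7) = (−7)·(−3)·(−2)·(−6) = 252 ≡ 5, so v_5 = 5^{−1} = 8 (mod 13).
  v = [4, 4, 12, 11, 8].
Step 2: syndromes of r = [4, 3, 6, 10, 12] (all sums mod 13).
  S_0 = Σ v_i r_i = 4·4 + 4·3 + 12·6 + 11·10 + 8·12 = 306 ≡ 7.
  S_1 = Σ v_i α_i r_i = 4·8·4 + 4·4·3 + 12·3·6 + 11·7·10 + 8·1·12 = 1258 ≡ 10.
  α_i^2 mod 13 = [12, 3, 9, 10, 1].
  S_2 = Σ v_i α_i^2 r_i = 4·12·4 + 4·3·3 + 12·9·6 + 11·10·10 + 8·1·12 = 2072 ≡ 5.
  S = (7, 10, 5) ≠ 0, so r is not a codeword (an error is present).
Step 3: locate the error. For a single error e at position i, S_ℓ = v_i·e·α_i^ℓ, so α_err = S_1/S_0.
  S_0^{−1} = 7^{−1} = 2 (mod 13), so α_err = 10·2 = 20 ≡ 7 = α_4. Error position i = 4.
  Consistency check: S_2/S_1 = 5·4 = 20 ≡ 7 = α_err ✓ (single-error assumption holds).
Step 4: error magnitude e = S_0/v_4 = S_0·∏_{j≠4}(α_4 − α_j) = 7·6 = 42 ≡ 3 (mod 13).
Step 5: correct position 4: c_4 = r_4 − e = 10 − 3 ≡ 7 (mod 13). Hence c = [4, 3, 6, 7, 12].
  Check: interpolating c through the α_i gives m(x) = 2 + 10·x (degree < 2) with m(α_i) = c_i for every i, so c is indeed a codeword.


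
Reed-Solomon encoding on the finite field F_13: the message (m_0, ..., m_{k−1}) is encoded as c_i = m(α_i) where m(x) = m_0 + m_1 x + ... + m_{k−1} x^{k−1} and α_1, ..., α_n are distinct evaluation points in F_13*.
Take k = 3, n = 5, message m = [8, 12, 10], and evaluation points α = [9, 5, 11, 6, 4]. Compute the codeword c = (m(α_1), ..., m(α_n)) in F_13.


c = [3, 6, 11, 11, 8]

Message polynomial: m(x) = 8 + 12·x + 10·x^2 (mod 13).
For each evaluation point α_i, compute m(α_i) mod 13:
  α_1 = 9: Horner steps 10 → 11 → 3, so m(9) = 3.
  α_2 = 5: Horner steps 10 → 10 → 6, so m(5) = 6.
  α_3 = 11: Horner steps 10 → 5 → 11, so m(11) = 11.
  α_4 = 6: Horner steps 10 → 7 → 11, so m(6) = 11.
  α_5 = 4: Horner steps 10 → 0 → 8, so m(4) = 8.
Codeword c = [3, 6, 11, 11, 8] ∈ F_13^5.


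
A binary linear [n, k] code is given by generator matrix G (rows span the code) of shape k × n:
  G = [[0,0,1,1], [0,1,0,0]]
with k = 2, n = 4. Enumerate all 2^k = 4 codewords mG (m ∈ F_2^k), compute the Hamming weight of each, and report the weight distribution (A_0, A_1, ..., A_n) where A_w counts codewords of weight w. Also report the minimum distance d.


Weight distribution: A_0 = 1, A_1 = 1, A_2 = 1, A_3 = 1. Minimum distance d = 1.

Enumerate all 2^2 = 4 messages m ∈ F_2^2.
For each, compute codeword c = mG in F_2^4, then tally its weight.
  m = 00 → c = 0000, weight = 0.
  m = 10 → c = 0011, weight = 2.
  m = 01 → c = 0100, weight = 1.
  m = 11 → c = 0111, weight = 3.
Tally weights:
  weight 0: 1 codewords.
  weight 1: 1 codewords.
  weight 2: 1 codewords.
  weight 3: 1 codewords.
Minimum distance d = smallest w > 0 with A_w > 0 = 1.
Sanity: Σ A_w = 4 = 2^2 = 4 ✓.


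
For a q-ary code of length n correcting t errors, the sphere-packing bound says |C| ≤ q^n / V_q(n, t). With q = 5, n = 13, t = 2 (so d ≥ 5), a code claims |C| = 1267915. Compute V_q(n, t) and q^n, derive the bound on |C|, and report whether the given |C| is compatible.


V_q(n, t) = 1301, q^n = 1220703125, Hamming bound = 938280, |C| = 1267915 > bound (violated).

Step 1: Compute V_q(n, t) = Σ_{j=0}^2 C(n, j) (q−1)^j.
  j = 0: C(13,0)·(4)^0 = 1·1 = 1.
  j = 1: C(13,1)·(4)^1 = 13·4 = 52.
  j = 2: C(13,2)·(4)^2 = 78·16 = 1248.
  V_q(n, t) = 1 + 52 + 1248 = 1301.
Step 2: q^n = 5^13 = 1220703125.
Step 3: Hamming bound ⌊q^n / V_q(n,t)⌋ = ⌊1220703125/1301⌋ = 938280.
Step 4: Compare |C| = 1267915 to 938280: violated.
The claimed |C| lies above the Hamming bound, so no 5-ary code of length 13 with d ≥ 5 can have 1267915 codewords.


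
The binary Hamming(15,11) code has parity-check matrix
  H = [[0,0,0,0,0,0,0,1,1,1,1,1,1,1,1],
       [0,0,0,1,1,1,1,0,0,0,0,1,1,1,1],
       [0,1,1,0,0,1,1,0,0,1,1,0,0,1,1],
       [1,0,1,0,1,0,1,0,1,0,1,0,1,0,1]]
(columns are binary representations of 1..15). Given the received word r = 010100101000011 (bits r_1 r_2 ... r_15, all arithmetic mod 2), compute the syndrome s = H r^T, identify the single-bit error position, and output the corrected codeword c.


s = (1, 0, 0, 1)^T, error position = 9, corrected codeword c = 010100100000011

Compute s = H r^T mod 2 one row at a time:
  s_1 = 0 + 1 + 0 + 0 + 0 + 0 + 1 + 1 = 3 ≡ 1 (mod 2).
  s_2 = 1 + 0 + 0 + 1 + 0 + 0 + 1 + 1 = 4 ≡ 0 (mod 2).
  s_3 = 1 + 0 + 0 + 1 + 0 + 0 + 1 + 1 = 4 ≡ 0 (mod 2).
  s_4 = 0 + 0 + 0 + 1 + 1 + 0 + 0 + 1 = 3 ≡ 1 (mod 2).
s = (1, 0, 0, 1)^T — this equals column 9 of H (binary 1001), so error is at position 9.
Correct: flip bit 9 of r = 010100101000011 to get c = 010100100000011.


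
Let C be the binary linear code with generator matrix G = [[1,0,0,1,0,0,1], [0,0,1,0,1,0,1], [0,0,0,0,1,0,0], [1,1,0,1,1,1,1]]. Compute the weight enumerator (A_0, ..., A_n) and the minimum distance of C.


Weight distribution: A_0 = 1, A_1 = 1, A_2 = 2, A_3 = 4, A_4 = 3, A_5 = 3, A_6 = 2. Minimum distance d = 1.

Enumerate all 2^4 = 16 messages m ∈ F_2^4.
For each, compute codeword c = mG in F_2^7, then tally its weight.
  m = 0000 → c = 0000000, weight = 0.
  m = 1000 → c = 1001001, weight = 3.
  m = 0100 → c = 0010101, weight = 3.
  m = 1100 → c = 1011100, weight = 4.
  m = 0010 → c = 0000100, weight = 1.
  m = 1010 → c = 1001101, weight = 4.
  m = 0110 → c = 0010001, weight = 2.
  m = 1110 → c = 1011000, weight = 3.
  m = 0001 → c = 1101111, weight = 6.
  m = 1001 → c = 0100110, weight = 3.
  m = 0101 → c = 1111010, weight = 5.
  m = 1101 → c = 0110011, weight = 4.
  m = 0011 → c = 1101011, weight = 5.
  m = 1011 → c = 0100010, weight = 2.
  m = 0111 → c = 1111110, weight = 6.
  m = 1111 → c = 0110111, weight = 5.
Tally weights:
  weight 0: 1 codewords.
  weight 1: 1 codewords.
  weight 2: 2 codewords.
  weight 3: 4 codewords.
  weight 4: 3 codewords.
  weight 5: 3 codewords.
  weight 6: 2 codewords.
Minimum distance d = smallest w > 0 with A_w > 0 = 1.
Sanity: Σ A_w = 16 = 2^4 = 16 ✓.


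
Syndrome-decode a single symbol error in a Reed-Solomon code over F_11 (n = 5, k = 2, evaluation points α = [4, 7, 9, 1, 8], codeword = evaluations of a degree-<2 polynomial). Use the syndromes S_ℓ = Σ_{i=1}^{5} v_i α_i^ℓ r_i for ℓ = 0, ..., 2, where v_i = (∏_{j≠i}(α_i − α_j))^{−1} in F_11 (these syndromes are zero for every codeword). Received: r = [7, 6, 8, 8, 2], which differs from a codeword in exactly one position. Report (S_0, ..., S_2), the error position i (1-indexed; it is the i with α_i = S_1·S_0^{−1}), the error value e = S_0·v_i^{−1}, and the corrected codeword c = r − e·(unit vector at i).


S = (7, 8, 6), error at position 3, error magnitude e = 10, c = [7, 6, 9, 8, 2].

Step 1: column multipliers v_i = (∏_{j≠i}(α_i − α_j))^{−1} mod 11.
  i = 1 (α = 4): (4−7)(4−9)(4−1)(4−8) = (−3)·(−5)·3·(−4) = −180 ≡ 7, so v_1 = 7^{−1} = 8 (mod 11).
  i = 2 (α = 7): (7−4)(7−9)(7−1)(7−8) = 3·(−2)·6·(−1) = 36 ≡ 3, so v_2 = 3^{−1} = 4 (mod 11).
  i = 3 (α = 9): (9−4)(9−7)(9−1)(9−8) = 5·2·8·1 = 80 ≡ 3, so v_3 = 3^{−1} = 4 (mod 11).
  i = 4 (α = 1): (1−4)(1−7)(1−9)(1−8) = (−3)·(−6)·(−8)·(−7) = 1008 ≡ 7, so v_4 = 7^{−1} = 8 (mod 11).
  i = 5 (α = 8): (8−4)(8−7)(8−9)(8−1) = 4·1·(−1)·7 = −28 ≡ 5, so v_5 = 5^{−1} = 9 (mod 11).
  v = [8, 4, 4, 8, 9].
Step 2: syndromes of r = [7, 6, 8, 8, 2] (all sums mod 11).
  S_0 = Σ v_i r_i = 8·7 + 4·6 + 4·8 + 8·8 + 9·2 = 194 ≡ 7.
  S_1 = Σ v_i α_i r_i = 8·4·7 + 4·7·6 + 4·9·8 + 8·1·8 + 9·8·2 = 888 ≡ 8.
  α_i^2 mod 11 = [5, 5, 4, 1, 9].
  S_2 = Σ v_i α_i^2 r_i = 8·5·7 + 4·5·6 + 4·4·8 + 8·1·8 + 9·9·2 = 754 ≡ 6.
  S = (7, 8, 6) ≠ 0, so r is not a codeword (an error is present).
Step 3: locate the error. For a single error e at position i, S_ℓ = v_i·e·α_i^ℓ, so α_err = S_1/S_0.
  S_0^{−1} = 7^{−1} = 8 (mod 11), so α_err = 8·8 = 64 ≡ 9 = α_3. Error position i = 3.
  Consistency check: S_2/S_1 = 6·7 = 42 ≡ 9 = α_err ✓ (single-error assumption holds).
Step 4: error magnitude e = S_0/v_3 = S_0·∏_{j≠3}(α_3 − α_j) = 7·3 = 21 ≡ 10 (mod 11).
Step 5: correct position 3: c_3 = r_3 − e = 8 − 10 ≡ 9 (mod 11). Hence c = [7, 6, 9, 8, 2].
  Check: interpolating c through the α_i gives m(x) = 1 + 7·x (degree < 2) with m(α_i) = c_i for every i, so c is indeed a codeword.


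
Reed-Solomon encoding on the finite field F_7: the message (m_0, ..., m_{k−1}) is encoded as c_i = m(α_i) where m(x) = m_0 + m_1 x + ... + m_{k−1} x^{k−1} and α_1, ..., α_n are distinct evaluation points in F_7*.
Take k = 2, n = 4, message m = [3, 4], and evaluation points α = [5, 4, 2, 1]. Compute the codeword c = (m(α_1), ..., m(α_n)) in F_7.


c = [2, 5, 4, 0]

Message polynomial: m(x) = 3 + 4·x (mod 7).
For each evaluation point α_i, compute m(α_i) mod 7:
  α_1 = 5: Horner steps 4 → 2, so m(5) = 2.
  α_2 = 4: Horner steps 4 → 5, so m(4) = 5.
  α_3 = 2: Horner steps 4 → 4, so m(2) = 4.
  α_4 = 1: Horner steps 4 → 0, so m(1) = 0.
Codeword c = [2, 5, 4, 0] ∈ F_7^4.


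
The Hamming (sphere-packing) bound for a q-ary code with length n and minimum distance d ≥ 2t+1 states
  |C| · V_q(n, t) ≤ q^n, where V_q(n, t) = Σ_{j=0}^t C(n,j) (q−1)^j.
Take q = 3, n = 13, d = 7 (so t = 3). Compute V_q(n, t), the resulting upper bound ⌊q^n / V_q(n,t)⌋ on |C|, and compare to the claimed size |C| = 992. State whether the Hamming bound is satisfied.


V_q(n, t) = 2627, q^n = 1594323, Hamming bound = 606, |C| = 992 > bound (violated).

Step 1: Compute V_q(n, t) = Σ_{j=0}^3 C(n, j) (q−1)^j.
  j = 0: C(13,0)·(2)^0 = 1·1 = 1.
  j = 1: C(13,1)·(2)^1 = 13·2 = 26.
  j = 2: C(13,2)·(2)^2 = 78·4 = 312.
  j = 3: C(13,3)·(2)^3 = 286·8 = 2288.
  V_q(n, t) = 1 + 26 + 312 + 2288 = 2627.
Step 2: q^n = 3^13 = 1594323.
Step 3: Hamming bound ⌊q^n / V_q(n,t)⌋ = ⌊1594323/2627⌋ = 606.
Step 4: Compare |C| = 992 to 606: violated.
The claimed |C| lies above the Hamming bound, so no 3-ary code of length 13 with d ≥ 7 can have 992 codewords.


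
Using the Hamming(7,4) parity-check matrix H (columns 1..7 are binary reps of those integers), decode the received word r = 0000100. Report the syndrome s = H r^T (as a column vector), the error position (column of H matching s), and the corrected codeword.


s = (1, 0, 1)^T, error position = 5, corrected codeword c = 0000000

Compute s = H r^T mod 2 one row at a time:
  s_1 = 0 + 1 + 0 + 0 = 1 ≡ 1 (mod 2).
  s_2 = 0 + 0 + 0 + 0 = 0 ≡ 0 (mod 2).
  s_3 = 0 + 0 + 1 + 0 = 1 ≡ 1 (mod 2).
s = (1, 0, 1)^T — this equals column 5 of H (binary 101), so error is at position 5.
Correct: flip bit 5 of r = 0000100 to get c = 0000000.


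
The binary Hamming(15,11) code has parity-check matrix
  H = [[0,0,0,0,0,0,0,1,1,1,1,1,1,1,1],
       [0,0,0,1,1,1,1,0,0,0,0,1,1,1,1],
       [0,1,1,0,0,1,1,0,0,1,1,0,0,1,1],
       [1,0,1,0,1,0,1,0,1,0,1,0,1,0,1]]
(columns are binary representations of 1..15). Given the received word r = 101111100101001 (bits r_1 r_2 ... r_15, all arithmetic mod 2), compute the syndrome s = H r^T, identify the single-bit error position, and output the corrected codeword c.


s = (1, 0, 1, 1)^T, error position = 11, corrected codeword c = 101111100111001

Compute s = H r^T mod 2 one row at a time:
  s_1 = 0 + 0 + 1 + 0 + 1 + 0 + 0 + 1 = 3 ≡ 1 (mod 2).
  s_2 = 1 + 1 + 1 + 1 + 1 + 0 + 0 + 1 = 6 ≡ 0 (mod 2).
  s_3 = 0 + 1 + 1 + 1 + 1 + 0 + 0 + 1 = 5 ≡ 1 (mod 2).
  s_4 = 1 + 1 + 1 + 1 + 0 + 0 + 0 + 1 = 5 ≡ 1 (mod 2).
s = (1, 0, 1, 1)^T — this equals column 11 of H (binary 1011), so error is at position 11.
Correct: flip bit 11 of r = 101111100101001 to get c = 101111100111001.


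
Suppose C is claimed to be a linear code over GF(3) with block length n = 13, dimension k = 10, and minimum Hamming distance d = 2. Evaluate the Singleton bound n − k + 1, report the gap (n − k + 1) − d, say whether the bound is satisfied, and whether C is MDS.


Singleton RHS = n − k + 1 = 4, slack = 2, bound satisfied, not MDS.

Singleton bound: d ≤ n − k + 1.
Here n = 13, k = 10, so n − k + 1 = 4.
Given d = 2, check d ≤ 4: YES.
Slack = (n − k + 1) − d = 2.
The code is NOT MDS (slack = 2 > 0).
Description: the claimed parameters are [13, 10, 2]_3; such a code would be non-MDS.


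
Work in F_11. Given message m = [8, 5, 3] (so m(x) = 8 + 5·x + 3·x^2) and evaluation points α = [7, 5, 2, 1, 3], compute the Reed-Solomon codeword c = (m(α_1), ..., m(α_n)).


c = [3, 9, 8, 5, 6]

Message polynomial: m(x) = 8 + 5·x + 3·x^2 (mod 11).
For each evaluation point α_i, compute m(α_i) mod 11:
  α_1 = 7: Horner steps 3 → 4 → 3, so m(7) = 3.
  α_2 = 5: Horner steps 3 → 9 → 9, so m(5) = 9.
  α_3 = 2: Horner steps 3 → 0 → 8, so m(2) = 8.
  α_4 = 1: Horner steps 3 → 8 → 5, so m(1) = 5.
  α_5 = 3: Horner steps 3 → 3 → 6, so m(3) = 6.
Codeword c = [3, 9, 8, 5, 6] ∈ F_11^5.


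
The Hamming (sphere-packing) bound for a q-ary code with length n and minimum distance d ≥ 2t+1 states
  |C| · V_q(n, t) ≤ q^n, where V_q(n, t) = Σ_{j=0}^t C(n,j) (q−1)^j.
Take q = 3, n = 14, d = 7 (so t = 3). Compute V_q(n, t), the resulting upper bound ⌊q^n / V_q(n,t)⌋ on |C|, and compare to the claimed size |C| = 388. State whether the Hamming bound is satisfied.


V_q(n, t) = 3305, q^n = 4782969, Hamming bound = 1447, |C| = 388 ≤ bound (satisfied).

Step 1: Compute V_q(n, t) = Σ_{j=0}^3 C(n, j) (q−1)^j.
  j = 0: C(14,0)·(2)^0 = 1·1 = 1.
  j = 1: C(14,1)·(2)^1 = 14·2 = 28.
  j = 2: C(14,2)·(2)^2 = 91·4 = 364.
  j = 3: C(14,3)·(2)^3 = 364·8 = 2912.
  V_q(n, t) = 1 + 28 + 364 + 2912 = 3305.
Step 2: q^n = 3^14 = 4782969.
Step 3: Hamming bound ⌊q^n / V_q(n,t)⌋ = ⌊4782969/3305⌋ = 1447.
Step 4: Compare |C| = 388 to 1447: satisfied.
The claimed |C| lies below the Hamming bound.


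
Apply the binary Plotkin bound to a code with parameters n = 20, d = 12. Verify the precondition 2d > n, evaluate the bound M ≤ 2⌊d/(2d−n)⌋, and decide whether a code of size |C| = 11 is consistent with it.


Plotkin bound M ≤ 6; given |C| = 11 > bound (violated).

Check applicability: 2d = 24, n = 20.
2d − n = 4 > 0, so Plotkin applies.
Compute d/(2d−n) = 12/4 ≈ 3.0000.
⌊d/(2d−n)⌋ = 3.
Plotkin bound: M ≤ 2·3 = 6.
Given |C| = 11, check: VIOLATED.
This |C| is above the Plotkin bound, so no binary code with n = 20, d = 12 and 11 codewords exists.


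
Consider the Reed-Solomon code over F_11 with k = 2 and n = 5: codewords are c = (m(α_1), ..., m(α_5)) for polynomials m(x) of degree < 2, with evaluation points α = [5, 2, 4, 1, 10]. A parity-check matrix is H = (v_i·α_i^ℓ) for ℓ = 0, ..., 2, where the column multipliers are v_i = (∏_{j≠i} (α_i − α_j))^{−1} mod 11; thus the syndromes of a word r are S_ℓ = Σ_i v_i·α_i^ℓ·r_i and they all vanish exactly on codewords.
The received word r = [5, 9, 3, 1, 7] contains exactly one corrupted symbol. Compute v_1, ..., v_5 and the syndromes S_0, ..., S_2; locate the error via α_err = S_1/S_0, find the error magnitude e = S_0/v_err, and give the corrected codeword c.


S = (10, 6, 8), error at position 1, error magnitude e = 5, c = [0, 9, 3, 1, 7].

Step 1: column multipliers v_i = (∏_{j≠i}(α_i − α_j))^{−1} mod 11.
  i = 1 (α = 5): (5−2)(5−4)(5−1)(5−10) = 3·1·4·(−5) = −60 ≡ 6, so v_1 = 6^{−1} = 2 (mod 11).
  i = 2 (α = 2): (2−5)(2−4)(2−1)(2−10) = (−3)·(−2)·1·(−8) = −48 ≡ 7, so v_2 = 7^{−1} = 8 (mod 11).
  i = 3 (α = 4): (4−5)(4−2)(4−1)(4−10) = (−1)·2·3·(−6) = 36 ≡ 3, so v_3 = 3^{−1} = 4 (mod 11).
  i = 4 (α = 1): (1−5)(1−2)(1−4)(1−10) = (−4)·(−1)·(−3)·(−9) = 108 ≡ 9, so v_4 = 9^{−1} = 5 (mod 11).
  i = 5 (α = 10): (10−5)(10−2)(10−4)(10−1) = 5·8·6·9 = 2160 ≡ 4, so v_5 = 4^{−1} = 3 (mod 11).
  v = [2, 8, 4, 5, 3].
Step 2: syndromes of r = [5, 9, 3, 1, 7] (all sums mod 11).
  S_0 = Σ v_i r_i = 2·5 + 8·9 + 4·3 + 5·1 + 3·7 = 120 ≡ 10.
  S_1 = Σ v_i α_i r_i = 2·5·5 + 8·2·9 + 4·4·3 + 5·1·1 + 3·10·7 = 457 ≡ 6.
  α_i^2 mod 11 = [3, 4, 5, 1, 1].
  S_2 = Σ v_i α_i^2 r_i = 2·3·5 + 8·4·9 + 4·5·3 + 5·1·1 + 3·1·7 = 404 ≡ 8.
  S = (10, 6, 8) ≠ 0, so r is not a codeword (an error is present).
Step 3: locate the error. For a single error e at position i, S_ℓ = v_i·e·α_i^ℓ, so α_err = S_1/S_0.
  S_0^{−1} = 10^{−1} = 10 (mod 11), so α_err = 6·10 = 60 ≡ 5 = α_1. Error position i = 1.
  Consistency check: S_2/S_1 = 8·2 = 16 ≡ 5 = α_err ✓ (single-error assumption holds).
Step 4: error magnitude e = S_0/v_1 = S_0·∏_{j≠1}(α_1 − α_j) = 10·6 = 60 ≡ 5 (mod 11).
Step 5: correct position 1: c_1 = r_1 − e = 5 − 5 ≡ 0 (mod 11). Hence c = [0, 9, 3, 1, 7].
  Check: interpolating c through the α_i gives m(x) = 4 + 8·x (degree < 2) with m(α_i) = c_i for every i, so c is indeed a codeword.


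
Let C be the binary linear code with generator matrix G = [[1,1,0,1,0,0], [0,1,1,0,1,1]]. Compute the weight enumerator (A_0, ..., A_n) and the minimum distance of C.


Weight distribution: A_0 = 1, A_3 = 1, A_4 = 1, A_5 = 1. Minimum distance d = 3.

Enumerate all 2^2 = 4 messages m ∈ F_2^2.
For each, compute codeword c = mG in F_2^6, then tally its weight.
  m = 00 → c = 000000, weight = 0.
  m = 10 → c = 110100, weight = 3.
  m = 01 → c = 011011, weight = 4.
  m = 11 → c = 101111, weight = 5.
Tally weights:
  weight 0: 1 codewords.
  weight 3: 1 codewords.
  weight 4: 1 codewords.
  weight 5: 1 codewords.
Minimum distance d = smallest w > 0 with A_w > 0 = 3.
Sanity: Σ A_w = 4 = 2^2 = 4 ✓.


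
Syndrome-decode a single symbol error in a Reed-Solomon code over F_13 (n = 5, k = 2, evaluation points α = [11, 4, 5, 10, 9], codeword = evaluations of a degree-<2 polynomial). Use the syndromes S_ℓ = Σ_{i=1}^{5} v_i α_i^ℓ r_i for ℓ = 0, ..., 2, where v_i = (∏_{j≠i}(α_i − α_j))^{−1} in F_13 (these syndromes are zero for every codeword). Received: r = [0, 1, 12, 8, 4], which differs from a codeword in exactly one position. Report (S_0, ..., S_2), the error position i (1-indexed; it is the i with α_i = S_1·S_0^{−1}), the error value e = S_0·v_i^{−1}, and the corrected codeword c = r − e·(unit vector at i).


S = (5, 11, 6), error at position 4, error magnitude e = 6, c = [0, 1, 12, 2, 4].

Step 1: column multipliers v_i = (∏_{j≠i}(α_i − α_j))^{−1} mod 13.
  i = 1 (α = 11): (11−4)(11−5)(11−10)(11−9) = 7·6·1·2 = 84 ≡ 6, so v_1 = 6^{−1} = 11 (mod 13).
  i = 2 (α = 4): (4−11)(4−5)(4−10)(4−9) = (−7)·(−1)·(−6)·(−5) = 210 ≡ 2, so v_2 = 2^{−1} = 7 (mod 13).
  i = 3 (α = 5): (5−11)(5−4)(5−10)(5−9) = (−6)·1·(−5)·(−4) = −120 ≡ 10, so v_3 = 10^{−1} = 4 (mod 13).
  i = 4 (α = 10): (10−11)(10−4)(10−5)(10−9) = (−1)·6·5·1 = −30 ≡ 9, so v_4 = 9^{−1} = 3 (mod 13).
  i = 5 (α = 9): (9−11)(9−4)(9−5)(9−10) = (−2)·5·4·(−1) = 40 ≡ 1, so v_5 = 1^{−1} = 1 (mod 13).
  v = [11, 7, 4, 3, 1].
Step 2: syndromes of r = [0, 1, 12, 8, 4] (all sums mod 13).
  S_0 = Σ v_i r_i = 11·0 + 7·1 + 4·12 + 3·8 + 1·4 = 83 ≡ 5.
  S_1 = Σ v_i α_i r_i = 11·11·0 + 7·4·1 + 4·5·12 + 3·10·8 + 1·9·4 = 544 ≡ 11.
  α_i^2 mod 13 = [4, 3, 12, 9, 3].
  S_2 = Σ v_i α_i^2 r_i = 11·4·0 + 7·3·1 + 4·12·12 + 3·9·8 + 1·3·4 = 825 ≡ 6.
  S = (5, 11, 6) ≠ 0, so r is not a codeword (an error is present).
Step 3: locate the error. For a single error e at position i, S_ℓ = v_i·e·α_i^ℓ, so α_err = S_1/S_0.
  S_0^{−1} = 5^{−1} = 8 (mod 13), so α_err = 11·8 = 88 ≡ 10 = α_4. Error position i = 4.
  Consistency check: S_2/S_1 = 6·6 = 36 ≡ 10 = α_err ✓ (single-error assumption holds).
Step 4: error magnitude e = S_0/v_4 = S_0·∏_{j≠4}(α_4 − α_j) = 5·9 = 45 ≡ 6 (mod 13).
Step 5: correct position 4: c_4 = r_4 − e = 8 − 6 ≡ 2 (mod 13). Hence c = [0, 1, 12, 2, 4].
  Check: interpolating c through the α_i gives m(x) = 9 + 11·x (degree < 2) with m(α_i) = c_i for every i, so c is indeed a codeword.
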